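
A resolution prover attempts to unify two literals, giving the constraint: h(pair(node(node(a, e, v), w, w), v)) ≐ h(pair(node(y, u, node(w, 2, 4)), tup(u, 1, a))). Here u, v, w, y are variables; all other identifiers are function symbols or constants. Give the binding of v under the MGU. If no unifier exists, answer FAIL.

FAIL

Decompose h/1: pair(node(node(a, e, v), w, w), v) ≐ pair(node(y, u, node(w, 2, 4)), tup(u, 1, a)).
Decompose pair/2: node(node(a, e, v), w, w) ≐ node(y, u, node(w, 2, 4)),  v ≐ tup(u, 1, a).
Decompose node/3: node(a, e, v) ≐ y,  w ≐ u,  w ≐ node(w, 2, 4).
Bind y := node(a, e, v); no other remaining equation mentions y.
Bind w := u; substituting into the one remaining equation that mentions w gives: u ≐ node(u, 2, 4).
Occurs check fails: u occurs in node(u, 2, 4); the equation u ≐ node(u, 2, 4) has no finite solution.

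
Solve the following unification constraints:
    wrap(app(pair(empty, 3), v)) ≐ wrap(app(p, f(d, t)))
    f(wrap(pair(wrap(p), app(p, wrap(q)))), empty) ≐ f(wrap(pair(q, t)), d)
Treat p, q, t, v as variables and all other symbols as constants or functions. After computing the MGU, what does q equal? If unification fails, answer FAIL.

Decompose wrap/1: app(pair(empty, 3), v) ≐ app(p, f(d, t)).
Decompose app/2: pair(empty, 3) ≐ p,  v ≐ f(d, t).
Bind p := pair(empty, 3); substituting into the one remaining equation that mentions p gives: f(wrap(pair(wrap(pair(empty, 3)), app(pair(empty, 3), wrap(q)))), empty) ≐ f(wrap(pair(q, t)), d).
Bind v := f(d, t); no other remaining equation mentions v.
Decompose f/2: wrap(pair(wrap(pair(empty, 3)), app(pair(empty, 3), wrap(q)))) ≐ wrap(pair(q, t)),  empty ≐ d.
Decompose wrap/1: pair(wrap(pair(empty, 3)), app(pair(empty, 3), wrap(q))) ≐ pair(q, t).
Decompose pair/2: wrap(pair(empty, 3)) ≐ q,  app(pair(empty, 3), wrap(q)) ≐ t.
Bind q := wrap(pair(empty, 3)); substituting into the one remaining equation that mentions q gives: app(pair(empty, 3), wrap(wrap(pair(empty, 3)))) ≐ t.
Bind t := app(pair(empty, 3), wrap(wrap(pair(empty, 3)))); no other remaining equation mentions t. Substituting into the earlier binding gives v := f(d, app(pair(empty, 3), wrap(wrap(pair(empty, 3))))).
Clash: constants empty and d differ; no unifier exists.

FAIL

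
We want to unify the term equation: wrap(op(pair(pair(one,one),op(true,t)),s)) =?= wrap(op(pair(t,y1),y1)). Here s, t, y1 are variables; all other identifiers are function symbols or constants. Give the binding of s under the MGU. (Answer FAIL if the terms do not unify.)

Decompose wrap/1: op(pair(pair(one,one),op(true,t)),s) =?= op(pair(t,y1),y1).
Decompose op/2: pair(pair(one,one),op(true,t)) =?= pair(t,y1),  s =?= y1.
Decompose pair/2: pair(one,one) =?= t,  op(true,t) =?= y1.
Bind t := pair(one,one); substituting into the one remaining equation that mentions t gives: op(true,pair(one,one)) =?= y1.
Bind y1 := op(true,pair(one,one)); substituting into the remaining equation gives: s =?= op(true,pair(one,one)).
Bind s := op(true,pair(one,one)).
MGU = { t ↦ pair(one,one), y1 ↦ op(true,pair(one,one)), s ↦ op(true,pair(one,one)) }, so s ↦ op(true,pair(one,one)).

op(true,pair(one,one))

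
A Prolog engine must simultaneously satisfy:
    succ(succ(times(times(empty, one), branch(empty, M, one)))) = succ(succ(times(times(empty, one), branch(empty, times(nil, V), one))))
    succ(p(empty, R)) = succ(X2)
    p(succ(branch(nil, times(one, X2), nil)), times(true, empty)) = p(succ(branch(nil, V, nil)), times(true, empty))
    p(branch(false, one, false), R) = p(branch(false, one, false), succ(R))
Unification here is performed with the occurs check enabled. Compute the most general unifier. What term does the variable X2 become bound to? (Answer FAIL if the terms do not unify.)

Decompose succ/1: succ(times(times(empty, one), branch(empty, M, one))) = succ(times(times(empty, one), branch(empty, times(nil, V), one))).
Decompose succ/1: times(times(empty, one), branch(empty, M, one)) = times(times(empty, one), branch(empty, times(nil, V), one)).
Decompose times/2: times(empty, one) = times(empty, one),  branch(empty, M, one) = branch(empty, times(nil, V), one).
Delete trivial equation times(empty, one) = times(empty, one).
Decompose branch/3: empty = empty,  M = times(nil, V),  one = one.
Delete trivial equation empty = empty.
Bind M := times(nil, V); no other remaining equation mentions M.
Delete trivial equation one = one.
Decompose succ/1: p(empty, R) = X2.
Bind X2 := p(empty, R); substituting into the one remaining equation that mentions X2 gives: p(succ(branch(nil, times(one, p(empty, R)), nil)), times(true, empty)) = p(succ(branch(nil, V, nil)), times(true, empty)).
Decompose p/2: succ(branch(nil, times(one, p(empty, R)), nil)) = succ(branch(nil, V, nil)),  times(true, empty) = times(true, empty).
Decompose succ/1: branch(nil, times(one, p(empty, R)), nil) = branch(nil, V, nil).
Decompose branch/3: nil = nil,  times(one, p(empty, R)) = V,  nil = nil.
Delete trivial equation nil = nil.
Bind V := times(one, p(empty, R)); no other remaining equation mentions V. Substituting into the earlier binding gives M := times(nil, times(one, p(empty, R))).
Delete trivial equation nil = nil.
Delete trivial equation times(true, empty) = times(true, empty).
Decompose p/2: branch(false, one, false) = branch(false, one, false),  R = succ(R).
Delete trivial equation branch(false, one, false) = branch(false, one, false).
Occurs check fails: R occurs in succ(R); the equation R = succ(R) has no finite solution.

FAIL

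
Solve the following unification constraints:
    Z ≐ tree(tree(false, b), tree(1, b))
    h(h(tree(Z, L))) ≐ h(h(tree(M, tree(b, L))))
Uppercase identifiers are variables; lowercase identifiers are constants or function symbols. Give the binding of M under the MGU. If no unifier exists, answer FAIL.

Bind Z := tree(tree(false, b), tree(1, b)); substituting into the remaining equation gives: h(h(tree(tree(tree(false, b), tree(1, b)), L))) ≐ h(h(tree(M, tree(b, L)))).
Decompose h/1: h(tree(tree(tree(false, b), tree(1, b)), L)) ≐ h(tree(M, tree(b, L))).
Decompose h/1: tree(tree(tree(false, b), tree(1, b)), L) ≐ tree(M, tree(b, L)).
Decompose tree/2: tree(tree(false, b), tree(1, b)) ≐ M,  L ≐ tree(b, L).
Bind M := tree(tree(false, b), tree(1, b)); no other remaining equation mentions M.
Occurs check fails: L occurs in tree(b, L); the equation L ≐ tree(b, L) has no finite solution.

FAIL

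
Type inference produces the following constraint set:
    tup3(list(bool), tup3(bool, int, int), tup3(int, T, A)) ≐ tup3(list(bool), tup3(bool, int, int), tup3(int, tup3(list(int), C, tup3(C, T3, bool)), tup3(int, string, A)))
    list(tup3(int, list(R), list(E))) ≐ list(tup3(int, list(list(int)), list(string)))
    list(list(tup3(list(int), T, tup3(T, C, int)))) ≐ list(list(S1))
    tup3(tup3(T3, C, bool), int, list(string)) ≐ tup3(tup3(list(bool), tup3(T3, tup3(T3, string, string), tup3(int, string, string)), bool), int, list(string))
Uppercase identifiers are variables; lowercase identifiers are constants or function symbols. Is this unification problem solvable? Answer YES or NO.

Decompose tup3/3: list(bool) ≐ list(bool),  tup3(bool, int, int) ≐ tup3(bool, int, int),  tup3(int, T, A) ≐ tup3(int, tup3(list(int), C, tup3(C, T3, bool)), tup3(int, string, A)).
Delete trivial equation list(bool) ≐ list(bool).
Delete trivial equation tup3(bool, int, int) ≐ tup3(bool, int, int).
Decompose tup3/3: int ≐ int,  T ≐ tup3(list(int), C, tup3(C, T3, bool)),  A ≐ tup3(int, string, A).
Delete trivial equation int ≐ int.
Bind T := tup3(list(int), C, tup3(C, T3, bool)); substituting into the one remaining equation that mentions T gives: list(list(tup3(list(int), tup3(list(int), C, tup3(C, T3, bool)), tup3(tup3(list(int), C, tup3(C, T3, bool)), C, int)))) ≐ list(list(S1)).
Occurs check fails: A occurs in tup3(int, string, A); the equation A ≐ tup3(int, string, A) has no finite solution.

NO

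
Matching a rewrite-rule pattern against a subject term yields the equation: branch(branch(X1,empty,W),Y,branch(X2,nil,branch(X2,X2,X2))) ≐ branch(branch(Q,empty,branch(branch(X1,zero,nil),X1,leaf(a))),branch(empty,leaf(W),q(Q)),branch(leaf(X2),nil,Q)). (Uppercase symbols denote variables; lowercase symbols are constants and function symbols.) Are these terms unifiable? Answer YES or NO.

Decompose branch/3: branch(X1,empty,W) ≐ branch(Q,empty,branch(branch(X1,zero,nil),X1,leaf(a))),  Y ≐ branch(empty,leaf(W),q(Q)),  branch(X2,nil,branch(X2,X2,X2)) ≐ branch(leaf(X2),nil,Q).
Decompose branch/3: X1 ≐ Q,  empty ≐ empty,  W ≐ branch(branch(X1,zero,nil),X1,leaf(a)).
Bind X1 := Q; substituting into the one remaining equation that mentions X1 gives: W ≐ branch(branch(Q,zero,nil),Q,leaf(a)).
Delete trivial equation empty ≐ empty.
Bind W := branch(branch(Q,zero,nil),Q,leaf(a)); substituting into the one remaining equation that mentions W gives: Y ≐ branch(empty,leaf(branch(branch(Q,zero,nil),Q,leaf(a))),q(Q)).
Bind Y := branch(empty,leaf(branch(branch(Q,zero,nil),Q,leaf(a))),q(Q)); no other remaining equation mentions Y.
Decompose branch/3: X2 ≐ leaf(X2),  nil ≐ nil,  branch(X2,X2,X2) ≐ Q.
Occurs check fails: X2 occurs in leaf(X2); the equation X2 ≐ leaf(X2) has no finite solution.

NO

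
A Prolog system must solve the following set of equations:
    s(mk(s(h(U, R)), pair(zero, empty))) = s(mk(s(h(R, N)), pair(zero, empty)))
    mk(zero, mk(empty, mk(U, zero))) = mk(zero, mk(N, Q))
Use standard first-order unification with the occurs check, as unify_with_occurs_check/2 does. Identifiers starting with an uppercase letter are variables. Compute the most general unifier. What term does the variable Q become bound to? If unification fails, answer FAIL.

Decompose s/1: mk(s(h(U, R)), pair(zero, empty)) = mk(s(h(R, N)), pair(zero, empty)).
Decompose mk/2: s(h(U, R)) = s(h(R, N)),  pair(zero, empty) = pair(zero, empty).
Decompose s/1: h(U, R) = h(R, N).
Decompose h/2: U = R,  R = N.
Bind U := R; substituting into the one remaining equation that mentions U gives: mk(zero, mk(empty, mk(R, zero))) = mk(zero, mk(N, Q)).
Bind R := N; substituting into the one remaining equation that mentions R gives: mk(zero, mk(empty, mk(N, zero))) = mk(zero, mk(N, Q)). Substituting into the earlier binding gives U := N.
Delete trivial equation pair(zero, empty) = pair(zero, empty).
Decompose mk/2: zero = zero,  mk(empty, mk(N, zero)) = mk(N, Q).
Delete trivial equation zero = zero.
Decompose mk/2: empty = N,  mk(N, zero) = Q.
Bind N := empty; substituting into the remaining equation gives: mk(empty, zero) = Q. Substituting into the earlier bindings gives U := empty, R := empty.
Bind Q := mk(empty, zero).
MGU = { U -> empty, R -> empty, N -> empty, Q -> mk(empty, zero) }, so Q -> mk(empty, zero).

mk(empty, zero)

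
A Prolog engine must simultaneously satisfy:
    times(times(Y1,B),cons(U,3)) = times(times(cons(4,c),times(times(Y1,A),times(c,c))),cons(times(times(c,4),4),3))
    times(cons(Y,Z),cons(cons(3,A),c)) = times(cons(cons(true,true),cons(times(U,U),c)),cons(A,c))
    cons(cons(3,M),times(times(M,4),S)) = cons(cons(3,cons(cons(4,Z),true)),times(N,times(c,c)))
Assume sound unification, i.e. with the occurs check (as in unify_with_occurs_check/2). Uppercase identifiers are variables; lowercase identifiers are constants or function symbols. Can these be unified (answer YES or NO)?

NO

Decompose times/2: times(Y1,B) = times(cons(4,c),times(times(Y1,A),times(c,c))),  cons(U,3) = cons(times(times(c,4),4),3).
Decompose times/2: Y1 = cons(4,c),  B = times(times(Y1,A),times(c,c)).
Bind Y1 := cons(4,c); substituting into the one remaining equation that mentions Y1 gives: B = times(times(cons(4,c),A),times(c,c)).
Bind B := times(times(cons(4,c),A),times(c,c)); no other remaining equation mentions B.
Decompose cons/2: U = times(times(c,4),4),  3 = 3.
Bind U := times(times(c,4),4); substituting into the one remaining equation that mentions U gives: times(cons(Y,Z),cons(cons(3,A),c)) = times(cons(cons(true,true),cons(times(times(times(c,4),4),times(times(c,4),4)),c)),cons(A,c)).
Delete trivial equation 3 = 3.
Decompose times/2: cons(Y,Z) = cons(cons(true,true),cons(times(times(times(c,4),4),times(times(c,4),4)),c)),  cons(cons(3,A),c) = cons(A,c).
Decompose cons/2: Y = cons(true,true),  Z = cons(times(times(times(c,4),4),times(times(c,4),4)),c).
Bind Y := cons(true,true); no other remaining equation mentions Y.
Bind Z := cons(times(times(times(c,4),4),times(times(c,4),4)),c); substituting into the one remaining equation that mentions Z gives: cons(cons(3,M),times(times(M,4),S)) = cons(cons(3,cons(cons(4,cons(times(times(times(c,4),4),times(times(c,4),4)),c)),true)),times(N,times(c,c))).
Decompose cons/2: cons(3,A) = A,  c = c.
Occurs check fails: A occurs in cons(3,A); the equation A = cons(3,A) has no finite solution.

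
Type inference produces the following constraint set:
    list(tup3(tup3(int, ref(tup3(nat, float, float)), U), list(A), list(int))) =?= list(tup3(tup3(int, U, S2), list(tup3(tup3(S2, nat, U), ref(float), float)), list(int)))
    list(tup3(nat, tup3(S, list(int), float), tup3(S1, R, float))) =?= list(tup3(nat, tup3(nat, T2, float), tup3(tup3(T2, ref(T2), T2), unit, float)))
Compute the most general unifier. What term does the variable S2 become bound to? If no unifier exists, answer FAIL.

ref(tup3(nat, float, float))

Decompose list/1: tup3(tup3(int, ref(tup3(nat, float, float)), U), list(A), list(int)) =?= tup3(tup3(int, U, S2), list(tup3(tup3(S2, nat, U), ref(float), float)), list(int)).
Decompose tup3/3: tup3(int, ref(tup3(nat, float, float)), U) =?= tup3(int, U, S2),  list(A) =?= list(tup3(tup3(S2, nat, U), ref(float), float)),  list(int) =?= list(int).
Decompose tup3/3: int =?= int,  ref(tup3(nat, float, float)) =?= U,  U =?= S2.
Delete trivial equation int =?= int.
Bind U := ref(tup3(nat, float, float)); substituting into the 2 remaining equations that mention U gives: ref(tup3(nat, float, float)) =?= S2,  list(A) =?= list(tup3(tup3(S2, nat, ref(tup3(nat, float, float))), ref(float), float)).
Bind S2 := ref(tup3(nat, float, float)); substituting into the one remaining equation that mentions S2 gives: list(A) =?= list(tup3(tup3(ref(tup3(nat, float, float)), nat, ref(tup3(nat, float, float))), ref(float), float)).
Decompose list/1: A =?= tup3(tup3(ref(tup3(nat, float, float)), nat, ref(tup3(nat, float, float))), ref(float), float).
Bind A := tup3(tup3(ref(tup3(nat, float, float)), nat, ref(tup3(nat, float, float))), ref(float), float); no other remaining equation mentions A.
Delete trivial equation list(int) =?= list(int).
Decompose list/1: tup3(nat, tup3(S, list(int), float), tup3(S1, R, float)) =?= tup3(nat, tup3(nat, T2, float), tup3(tup3(T2, ref(T2), T2), unit, float)).
Decompose tup3/3: nat =?= nat,  tup3(S, list(int), float) =?= tup3(nat, T2, float),  tup3(S1, R, float) =?= tup3(tup3(T2, ref(T2), T2), unit, float).
Delete trivial equation nat =?= nat.
Decompose tup3/3: S =?= nat,  list(int) =?= T2,  float =?= float.
Bind S := nat; no other remaining equation mentions S.
Bind T2 := list(int); substituting into the one remaining equation that mentions T2 gives: tup3(S1, R, float) =?= tup3(tup3(list(int), ref(list(int)), list(int)), unit, float).
Delete trivial equation float =?= float.
Decompose tup3/3: S1 =?= tup3(list(int), ref(list(int)), list(int)),  R =?= unit,  float =?= float.
Bind S1 := tup3(list(int), ref(list(int)), list(int)); no other remaining equation mentions S1.
Bind R := unit; no other remaining equation mentions R.
Delete trivial equation float =?= float.
MGU = { U -> ref(tup3(nat, float, float)), S2 -> ref(tup3(nat, float, float)), A -> tup3(tup3(ref(tup3(nat, float, float)), nat, ref(tup3(nat, float, float))), ref(float), float), S -> nat, T2 -> list(int), S1 -> tup3(list(int), ref(list(int)), list(int)), R -> unit }, so S2 -> ref(tup3(nat, float, float)).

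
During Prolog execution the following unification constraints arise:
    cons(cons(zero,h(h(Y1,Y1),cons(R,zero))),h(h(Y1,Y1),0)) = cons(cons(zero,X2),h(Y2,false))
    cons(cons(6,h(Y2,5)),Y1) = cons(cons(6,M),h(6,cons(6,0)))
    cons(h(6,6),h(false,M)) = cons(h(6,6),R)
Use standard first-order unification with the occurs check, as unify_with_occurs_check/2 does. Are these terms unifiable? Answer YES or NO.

NO

Decompose cons/2: cons(zero,h(h(Y1,Y1),cons(R,zero))) = cons(zero,X2),  h(h(Y1,Y1),0) = h(Y2,false).
Decompose cons/2: zero = zero,  h(h(Y1,Y1),cons(R,zero)) = X2.
Delete trivial equation zero = zero.
Bind X2 := h(h(Y1,Y1),cons(R,zero)); no other remaining equation mentions X2.
Decompose h/2: h(Y1,Y1) = Y2,  0 = false.
Bind Y2 := h(Y1,Y1); substituting into the one remaining equation that mentions Y2 gives: cons(cons(6,h(h(Y1,Y1),5)),Y1) = cons(cons(6,M),h(6,cons(6,0))).
Clash: constants 0 and false differ; no unifier exists.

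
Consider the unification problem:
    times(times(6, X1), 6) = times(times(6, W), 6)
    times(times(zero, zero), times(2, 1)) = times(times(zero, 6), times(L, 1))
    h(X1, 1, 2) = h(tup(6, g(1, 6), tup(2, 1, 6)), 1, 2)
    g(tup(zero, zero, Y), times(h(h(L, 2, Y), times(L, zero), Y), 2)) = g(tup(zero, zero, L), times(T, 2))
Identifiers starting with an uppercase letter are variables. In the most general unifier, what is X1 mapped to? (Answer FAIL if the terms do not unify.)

FAIL

Decompose times/2: times(6, X1) = times(6, W),  6 = 6.
Decompose times/2: 6 = 6,  X1 = W.
Delete trivial equation 6 = 6.
Bind X1 := W; substituting into the one remaining equation that mentions X1 gives: h(W, 1, 2) = h(tup(6, g(1, 6), tup(2, 1, 6)), 1, 2).
Delete trivial equation 6 = 6.
Decompose times/2: times(zero, zero) = times(zero, 6),  times(2, 1) = times(L, 1).
Decompose times/2: zero = zero,  zero = 6.
Delete trivial equation zero = zero.
Clash: constants zero and 6 differ; no unifier exists.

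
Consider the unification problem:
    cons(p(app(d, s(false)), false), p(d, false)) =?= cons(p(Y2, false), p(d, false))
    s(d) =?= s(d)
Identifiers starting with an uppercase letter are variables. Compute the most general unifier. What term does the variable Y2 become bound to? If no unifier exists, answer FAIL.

app(d, s(false))

Decompose cons/2: p(app(d, s(false)), false) =?= p(Y2, false),  p(d, false) =?= p(d, false).
Decompose p/2: app(d, s(false)) =?= Y2,  false =?= false.
Bind Y2 := app(d, s(false)); no other remaining equation mentions Y2.
Delete trivial equation false =?= false.
Delete trivial equation p(d, false) =?= p(d, false).
Delete trivial equation s(d) =?= s(d).
MGU = { Y2 -> app(d, s(false)) }, so Y2 -> app(d, s(false)).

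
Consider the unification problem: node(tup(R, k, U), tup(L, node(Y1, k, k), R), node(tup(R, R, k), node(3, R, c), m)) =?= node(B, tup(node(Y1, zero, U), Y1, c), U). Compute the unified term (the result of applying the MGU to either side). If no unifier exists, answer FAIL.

Decompose node/3: tup(R, k, U) =?= B,  tup(L, node(Y1, k, k), R) =?= tup(node(Y1, zero, U), Y1, c),  node(tup(R, R, k), node(3, R, c), m) =?= U.
Bind B := tup(R, k, U); no other remaining equation mentions B.
Decompose tup/3: L =?= node(Y1, zero, U),  node(Y1, k, k) =?= Y1,  R =?= c.
Bind L := node(Y1, zero, U); no other remaining equation mentions L.
Occurs check fails: Y1 occurs in node(Y1, k, k); the equation Y1 =?= node(Y1, k, k) has no finite solution.

FAIL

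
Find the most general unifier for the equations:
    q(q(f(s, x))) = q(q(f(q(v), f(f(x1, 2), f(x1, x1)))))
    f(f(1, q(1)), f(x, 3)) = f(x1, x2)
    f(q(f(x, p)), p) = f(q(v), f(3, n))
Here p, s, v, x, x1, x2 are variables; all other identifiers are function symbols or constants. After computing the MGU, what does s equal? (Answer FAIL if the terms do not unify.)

q(f(f(f(f(1, q(1)), 2), f(f(1, q(1)), f(1, q(1)))), f(3, n)))

Decompose q/1: q(f(s, x)) = q(f(q(v), f(f(x1, 2), f(x1, x1)))).
Decompose q/1: f(s, x) = f(q(v), f(f(x1, 2), f(x1, x1))).
Decompose f/2: s = q(v),  x = f(f(x1, 2), f(x1, x1)).
Bind s := q(v); no other remaining equation mentions s.
Bind x := f(f(x1, 2), f(x1, x1)); substituting into the remaining equations gives: f(f(1, q(1)), f(f(f(x1, 2), f(x1, x1)), 3)) = f(x1, x2),  f(q(f(f(f(x1, 2), f(x1, x1)), p)), p) = f(q(v), f(3, n)).
Decompose f/2: f(1, q(1)) = x1,  f(f(f(x1, 2), f(x1, x1)), 3) = x2.
Bind x1 := f(1, q(1)); substituting into the remaining equations gives: f(f(f(f(1, q(1)), 2), f(f(1, q(1)), f(1, q(1)))), 3) = x2,  f(q(f(f(f(f(1, q(1)), 2), f(f(1, q(1)), f(1, q(1)))), p)), p) = f(q(v), f(3, n)). Substituting into the earlier binding gives x := f(f(f(1, q(1)), 2), f(f(1, q(1)), f(1, q(1)))).
Bind x2 := f(f(f(f(1, q(1)), 2), f(f(1, q(1)), f(1, q(1)))), 3); no other remaining equation mentions x2.
Decompose f/2: q(f(f(f(f(1, q(1)), 2), f(f(1, q(1)), f(1, q(1)))), p)) = q(v),  p = f(3, n).
Decompose q/1: f(f(f(f(1, q(1)), 2), f(f(1, q(1)), f(1, q(1)))), p) = v.
Bind v := f(f(f(f(1, q(1)), 2), f(f(1, q(1)), f(1, q(1)))), p); no other remaining equation mentions v. Substituting into the earlier binding gives s := q(f(f(f(f(1, q(1)), 2), f(f(1, q(1)), f(1, q(1)))), p)).
Bind p := f(3, n). Substituting into the earlier bindings gives s := q(f(f(f(f(1, q(1)), 2), f(f(1, q(1)), f(1, q(1)))), f(3, n))), v := f(f(f(f(1, q(1)), 2), f(f(1, q(1)), f(1, q(1)))), f(3, n)).
MGU = { s -> q(f(f(f(f(1, q(1)), 2), f(f(1, q(1)), f(1, q(1)))), f(3, n))), x -> f(f(f(1, q(1)), 2), f(f(1, q(1)), f(1, q(1)))), x1 -> f(1, q(1)), x2 -> f(f(f(f(1, q(1)), 2), f(f(1, q(1)), f(1, q(1)))), 3), v -> f(f(f(f(1, q(1)), 2), f(f(1, q(1)), f(1, q(1)))), f(3, n)), p -> f(3, n) }, so s -> q(f(f(f(f(1, q(1)), 2), f(f(1, q(1)), f(1, q(1)))), f(3, n))).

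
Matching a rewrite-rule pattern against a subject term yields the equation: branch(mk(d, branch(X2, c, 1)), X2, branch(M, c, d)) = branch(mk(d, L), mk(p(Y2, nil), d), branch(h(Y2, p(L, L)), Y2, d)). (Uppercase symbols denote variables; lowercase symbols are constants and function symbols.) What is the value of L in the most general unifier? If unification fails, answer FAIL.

branch(mk(p(c, nil), d), c, 1)

Decompose branch/3: mk(d, branch(X2, c, 1)) = mk(d, L),  X2 = mk(p(Y2, nil), d),  branch(M, c, d) = branch(h(Y2, p(L, L)), Y2, d).
Decompose mk/2: d = d,  branch(X2, c, 1) = L.
Delete trivial equation d = d.
Bind L := branch(X2, c, 1); substituting into the one remaining equation that mentions L gives: branch(M, c, d) = branch(h(Y2, p(branch(X2, c, 1), branch(X2, c, 1))), Y2, d).
Bind X2 := mk(p(Y2, nil), d); substituting into the remaining equation gives: branch(M, c, d) = branch(h(Y2, p(branch(mk(p(Y2, nil), d), c, 1), branch(mk(p(Y2, nil), d), c, 1))), Y2, d). Substituting into the earlier binding gives L := branch(mk(p(Y2, nil), d), c, 1).
Decompose branch/3: M = h(Y2, p(branch(mk(p(Y2, nil), d), c, 1), branch(mk(p(Y2, nil), d), c, 1))),  c = Y2,  d = d.
Bind M := h(Y2, p(branch(mk(p(Y2, nil), d), c, 1), branch(mk(p(Y2, nil), d), c, 1))); no other remaining equation mentions M.
Bind Y2 := c; no other remaining equation mentions Y2. Substituting into the earlier bindings gives L := branch(mk(p(c, nil), d), c, 1), X2 := mk(p(c, nil), d), M := h(c, p(branch(mk(p(c, nil), d), c, 1), branch(mk(p(c, nil), d), c, 1))).
Delete trivial equation d = d.
MGU = { L -> branch(mk(p(c, nil), d), c, 1), X2 -> mk(p(c, nil), d), M -> h(c, p(branch(mk(p(c, nil), d), c, 1), branch(mk(p(c, nil), d), c, 1))), Y2 -> c }, so L -> branch(mk(p(c, nil), d), c, 1).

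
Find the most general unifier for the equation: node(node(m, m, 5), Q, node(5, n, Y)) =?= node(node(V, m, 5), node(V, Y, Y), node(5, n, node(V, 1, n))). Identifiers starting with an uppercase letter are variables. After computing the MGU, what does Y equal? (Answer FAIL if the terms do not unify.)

Decompose node/3: node(m, m, 5) =?= node(V, m, 5),  Q =?= node(V, Y, Y),  node(5, n, Y) =?= node(5, n, node(V, 1, n)).
Decompose node/3: m =?= V,  m =?= m,  5 =?= 5.
Bind V := m; substituting into the 2 remaining equations that mention V gives: Q =?= node(m, Y, Y),  node(5, n, Y) =?= node(5, n, node(m, 1, n)).
Delete trivial equation m =?= m.
Delete trivial equation 5 =?= 5.
Bind Q := node(m, Y, Y); no other remaining equation mentions Q.
Decompose node/3: 5 =?= 5,  n =?= n,  Y =?= node(m, 1, n).
Delete trivial equation 5 =?= 5.
Delete trivial equation n =?= n.
Bind Y := node(m, 1, n). Substituting into the earlier binding gives Q := node(m, node(m, 1, n), node(m, 1, n)).
MGU = { V ↦ m, Q ↦ node(m, node(m, 1, n), node(m, 1, n)), Y ↦ node(m, 1, n) }, so Y ↦ node(m, 1, n).

node(m, 1, n)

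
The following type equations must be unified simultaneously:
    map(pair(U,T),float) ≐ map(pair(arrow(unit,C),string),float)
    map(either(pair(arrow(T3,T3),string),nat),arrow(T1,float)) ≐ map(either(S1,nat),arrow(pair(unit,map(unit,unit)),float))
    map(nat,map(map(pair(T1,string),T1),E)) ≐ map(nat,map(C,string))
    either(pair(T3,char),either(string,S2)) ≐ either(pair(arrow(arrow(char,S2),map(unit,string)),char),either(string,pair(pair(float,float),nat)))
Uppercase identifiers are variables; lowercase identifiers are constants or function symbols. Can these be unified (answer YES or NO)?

YES

Decompose map/2: pair(U,T) ≐ pair(arrow(unit,C),string),  float ≐ float.
Decompose pair/2: U ≐ arrow(unit,C),  T ≐ string.
Bind U := arrow(unit,C); no other remaining equation mentions U.
Bind T := string; no other remaining equation mentions T.
Delete trivial equation float ≐ float.
Decompose map/2: either(pair(arrow(T3,T3),string),nat) ≐ either(S1,nat),  arrow(T1,float) ≐ arrow(pair(unit,map(unit,unit)),float).
Decompose either/2: pair(arrow(T3,T3),string) ≐ S1,  nat ≐ nat.
Bind S1 := pair(arrow(T3,T3),string); no other remaining equation mentions S1.
Delete trivial equation nat ≐ nat.
Decompose arrow/2: T1 ≐ pair(unit,map(unit,unit)),  float ≐ float.
Bind T1 := pair(unit,map(unit,unit)); substituting into the one remaining equation that mentions T1 gives: map(nat,map(map(pair(pair(unit,map(unit,unit)),string),pair(unit,map(unit,unit))),E)) ≐ map(nat,map(C,string)).
Delete trivial equation float ≐ float.
Decompose map/2: nat ≐ nat,  map(map(pair(pair(unit,map(unit,unit)),string),pair(unit,map(unit,unit))),E) ≐ map(C,string).
Delete trivial equation nat ≐ nat.
Decompose map/2: map(pair(pair(unit,map(unit,unit)),string),pair(unit,map(unit,unit))) ≐ C,  E ≐ string.
Bind C := map(pair(pair(unit,map(unit,unit)),string),pair(unit,map(unit,unit))); no other remaining equation mentions C. Substituting into the earlier binding gives U := arrow(unit,map(pair(pair(unit,map(unit,unit)),string),pair(unit,map(unit,unit)))).
Bind E := string; no other remaining equation mentions E.
Decompose either/2: pair(T3,char) ≐ pair(arrow(arrow(char,S2),map(unit,string)),char),  either(string,S2) ≐ either(string,pair(pair(float,float),nat)).
Decompose pair/2: T3 ≐ arrow(arrow(char,S2),map(unit,string)),  char ≐ char.
Bind T3 := arrow(arrow(char,S2),map(unit,string)); no other remaining equation mentions T3. Substituting into the earlier binding gives S1 := pair(arrow(arrow(arrow(char,S2),map(unit,string)),arrow(arrow(char,S2),map(unit,string))),string).
Delete trivial equation char ≐ char.
Decompose either/2: string ≐ string,  S2 ≐ pair(pair(float,float),nat).
Delete trivial equation string ≐ string.
Bind S2 := pair(pair(float,float),nat). Substituting into the earlier bindings gives S1 := pair(arrow(arrow(arrow(char,pair(pair(float,float),nat)),map(unit,string)),arrow(arrow(char,pair(pair(float,float),nat)),map(unit,string))),string), T3 := arrow(arrow(char,pair(pair(float,float),nat)),map(unit,string)).
No equations remain and no clash or occurs-check failure arose, so a unifier exists.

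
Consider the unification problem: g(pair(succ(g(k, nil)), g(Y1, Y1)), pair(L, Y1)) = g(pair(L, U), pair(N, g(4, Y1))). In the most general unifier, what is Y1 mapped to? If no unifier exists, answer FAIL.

FAIL

Decompose g/2: pair(succ(g(k, nil)), g(Y1, Y1)) = pair(L, U),  pair(L, Y1) = pair(N, g(4, Y1)).
Decompose pair/2: succ(g(k, nil)) = L,  g(Y1, Y1) = U.
Bind L := succ(g(k, nil)); substituting into the one remaining equation that mentions L gives: pair(succ(g(k, nil)), Y1) = pair(N, g(4, Y1)).
Bind U := g(Y1, Y1); no other remaining equation mentions U.
Decompose pair/2: succ(g(k, nil)) = N,  Y1 = g(4, Y1).
Bind N := succ(g(k, nil)); no other remaining equation mentions N.
Occurs check fails: Y1 occurs in g(4, Y1); the equation Y1 = g(4, Y1) has no finite solution.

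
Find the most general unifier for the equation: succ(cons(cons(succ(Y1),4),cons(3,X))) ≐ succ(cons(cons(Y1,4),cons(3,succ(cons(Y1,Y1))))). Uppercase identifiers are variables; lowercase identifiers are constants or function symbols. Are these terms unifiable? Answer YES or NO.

Decompose succ/1: cons(cons(succ(Y1),4),cons(3,X)) ≐ cons(cons(Y1,4),cons(3,succ(cons(Y1,Y1)))).
Decompose cons/2: cons(succ(Y1),4) ≐ cons(Y1,4),  cons(3,X) ≐ cons(3,succ(cons(Y1,Y1))).
Decompose cons/2: succ(Y1) ≐ Y1,  4 ≐ 4.
Occurs check fails: Y1 occurs in succ(Y1); the equation Y1 ≐ succ(Y1) has no finite solution.

NO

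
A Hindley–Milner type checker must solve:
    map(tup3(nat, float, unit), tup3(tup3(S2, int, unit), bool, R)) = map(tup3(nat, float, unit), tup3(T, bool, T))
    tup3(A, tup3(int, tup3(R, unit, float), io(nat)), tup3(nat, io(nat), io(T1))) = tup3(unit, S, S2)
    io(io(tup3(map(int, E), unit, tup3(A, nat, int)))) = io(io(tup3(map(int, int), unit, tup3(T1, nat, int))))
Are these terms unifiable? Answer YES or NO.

Decompose map/2: tup3(nat, float, unit) = tup3(nat, float, unit),  tup3(tup3(S2, int, unit), bool, R) = tup3(T, bool, T).
Delete trivial equation tup3(nat, float, unit) = tup3(nat, float, unit).
Decompose tup3/3: tup3(S2, int, unit) = T,  bool = bool,  R = T.
Bind T := tup3(S2, int, unit); substituting into the one remaining equation that mentions T gives: R = tup3(S2, int, unit).
Delete trivial equation bool = bool.
Bind R := tup3(S2, int, unit); substituting into the one remaining equation that mentions R gives: tup3(A, tup3(int, tup3(tup3(S2, int, unit), unit, float), io(nat)), tup3(nat, io(nat), io(T1))) = tup3(unit, S, S2).
Decompose tup3/3: A = unit,  tup3(int, tup3(tup3(S2, int, unit), unit, float), io(nat)) = S,  tup3(nat, io(nat), io(T1)) = S2.
Bind A := unit; substituting into the one remaining equation that mentions A gives: io(io(tup3(map(int, E), unit, tup3(unit, nat, int)))) = io(io(tup3(map(int, int), unit, tup3(T1, nat, int)))).
Bind S := tup3(int, tup3(tup3(S2, int, unit), unit, float), io(nat)); no other remaining equation mentions S.
Bind S2 := tup3(nat, io(nat), io(T1)); no other remaining equation mentions S2. Substituting into the earlier bindings gives T := tup3(tup3(nat, io(nat), io(T1)), int, unit), R := tup3(tup3(nat, io(nat), io(T1)), int, unit), S := tup3(int, tup3(tup3(tup3(nat, io(nat), io(T1)), int, unit), unit, float), io(nat)).
Decompose io/1: io(tup3(map(int, E), unit, tup3(unit, nat, int))) = io(tup3(map(int, int), unit, tup3(T1, nat, int))).
Decompose io/1: tup3(map(int, E), unit, tup3(unit, nat, int)) = tup3(map(int, int), unit, tup3(T1, nat, int)).
Decompose tup3/3: map(int, E) = map(int, int),  unit = unit,  tup3(unit, nat, int) = tup3(T1, nat, int).
Decompose map/2: int = int,  E = int.
Delete trivial equation int = int.
Bind E := int; no other remaining equation mentions E.
Delete trivial equation unit = unit.
Decompose tup3/3: unit = T1,  nat = nat,  int = int.
Bind T1 := unit; no other remaining equation mentions T1. Substituting into the earlier bindings gives T := tup3(tup3(nat, io(nat), io(unit)), int, unit), R := tup3(tup3(nat, io(nat), io(unit)), int, unit), S := tup3(int, tup3(tup3(tup3(nat, io(nat), io(unit)), int, unit), unit, float), io(nat)), S2 := tup3(nat, io(nat), io(unit)).
Delete trivial equation nat = nat.
Delete trivial equation int = int.
No equations remain and no clash or occurs-check failure arose, so a unifier exists.

YES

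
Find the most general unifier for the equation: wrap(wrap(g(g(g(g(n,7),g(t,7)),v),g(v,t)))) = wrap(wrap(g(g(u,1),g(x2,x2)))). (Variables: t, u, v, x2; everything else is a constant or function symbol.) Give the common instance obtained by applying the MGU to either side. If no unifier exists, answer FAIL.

Decompose wrap/1: wrap(g(g(g(g(n,7),g(t,7)),v),g(v,t))) = wrap(g(g(u,1),g(x2,x2))).
Decompose wrap/1: g(g(g(g(n,7),g(t,7)),v),g(v,t)) = g(g(u,1),g(x2,x2)).
Decompose g/2: g(g(g(n,7),g(t,7)),v) = g(u,1),  g(v,t) = g(x2,x2).
Decompose g/2: g(g(n,7),g(t,7)) = u,  v = 1.
Bind u := g(g(n,7),g(t,7)); no other remaining equation mentions u.
Bind v := 1; substituting into the remaining equation gives: g(1,t) = g(x2,x2).
Decompose g/2: 1 = x2,  t = x2.
Bind x2 := 1; substituting into the remaining equation gives: t = 1.
Bind t := 1. Substituting into the earlier binding gives u := g(g(n,7),g(1,7)).
Applying the MGU to either side gives wrap(wrap(g(g(g(g(n,7),g(1,7)),1),g(1,1)))).

wrap(wrap(g(g(g(g(n,7),g(1,7)),1),g(1,1))))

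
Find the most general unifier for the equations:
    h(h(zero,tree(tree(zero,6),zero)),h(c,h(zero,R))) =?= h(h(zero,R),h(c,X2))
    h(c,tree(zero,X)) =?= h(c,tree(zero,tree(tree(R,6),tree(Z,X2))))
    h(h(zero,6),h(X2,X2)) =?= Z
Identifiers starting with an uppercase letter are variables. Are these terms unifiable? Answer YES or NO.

Decompose h/2: h(zero,tree(tree(zero,6),zero)) =?= h(zero,R),  h(c,h(zero,R)) =?= h(c,X2).
Decompose h/2: zero =?= zero,  tree(tree(zero,6),zero) =?= R.
Delete trivial equation zero =?= zero.
Bind R := tree(tree(zero,6),zero); substituting into the 2 remaining equations that mention R gives: h(c,h(zero,tree(tree(zero,6),zero))) =?= h(c,X2),  h(c,tree(zero,X)) =?= h(c,tree(zero,tree(tree(tree(tree(zero,6),zero),6),tree(Z,X2)))).
Decompose h/2: c =?= c,  h(zero,tree(tree(zero,6),zero)) =?= X2.
Delete trivial equation c =?= c.
Bind X2 := h(zero,tree(tree(zero,6),zero)); substituting into the remaining equations gives: h(c,tree(zero,X)) =?= h(c,tree(zero,tree(tree(tree(tree(zero,6),zero),6),tree(Z,h(zero,tree(tree(zero,6),zero)))))),  h(h(zero,6),h(h(zero,tree(tree(zero,6),zero)),h(zero,tree(tree(zero,6),zero)))) =?= Z.
Decompose h/2: c =?= c,  tree(zero,X) =?= tree(zero,tree(tree(tree(tree(zero,6),zero),6),tree(Z,h(zero,tree(tree(zero,6),zero))))).
Delete trivial equation c =?= c.
Decompose tree/2: zero =?= zero,  X =?= tree(tree(tree(tree(zero,6),zero),6),tree(Z,h(zero,tree(tree(zero,6),zero)))).
Delete trivial equation zero =?= zero.
Bind X := tree(tree(tree(tree(zero,6),zero),6),tree(Z,h(zero,tree(tree(zero,6),zero)))); no other remaining equation mentions X.
Bind Z := h(h(zero,6),h(h(zero,tree(tree(zero,6),zero)),h(zero,tree(tree(zero,6),zero)))). Substituting into the earlier binding gives X := tree(tree(tree(tree(zero,6),zero),6),tree(h(h(zero,6),h(h(zero,tree(tree(zero,6),zero)),h(zero,tree(tree(zero,6),zero)))),h(zero,tree(tree(zero,6),zero)))).
No equations remain and no clash or occurs-check failure arose, so a unifier exists.

YES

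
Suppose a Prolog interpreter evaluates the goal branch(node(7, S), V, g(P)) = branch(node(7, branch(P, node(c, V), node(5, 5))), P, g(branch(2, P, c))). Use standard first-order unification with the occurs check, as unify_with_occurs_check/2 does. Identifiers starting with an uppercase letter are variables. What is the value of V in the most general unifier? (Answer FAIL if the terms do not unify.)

FAIL

Decompose branch/3: node(7, S) = node(7, branch(P, node(c, V), node(5, 5))),  V = P,  g(P) = g(branch(2, P, c)).
Decompose node/2: 7 = 7,  S = branch(P, node(c, V), node(5, 5)).
Delete trivial equation 7 = 7.
Bind S := branch(P, node(c, V), node(5, 5)); no other remaining equation mentions S.
Bind V := P; no other remaining equation mentions V. Substituting into the earlier binding gives S := branch(P, node(c, P), node(5, 5)).
Decompose g/1: P = branch(2, P, c).
Occurs check fails: P occurs in branch(2, P, c); the equation P = branch(2, P, c) has no finite solution.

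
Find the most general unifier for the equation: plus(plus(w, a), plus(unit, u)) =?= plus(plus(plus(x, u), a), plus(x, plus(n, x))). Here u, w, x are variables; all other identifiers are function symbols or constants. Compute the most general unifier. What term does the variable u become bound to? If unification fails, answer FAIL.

Decompose plus/2: plus(w, a) =?= plus(plus(x, u), a),  plus(unit, u) =?= plus(x, plus(n, x)).
Decompose plus/2: w =?= plus(x, u),  a =?= a.
Bind w := plus(x, u); no other remaining equation mentions w.
Delete trivial equation a =?= a.
Decompose plus/2: unit =?= x,  u =?= plus(n, x).
Bind x := unit; substituting into the remaining equation gives: u =?= plus(n, unit). Substituting into the earlier binding gives w := plus(unit, u).
Bind u := plus(n, unit). Substituting into the earlier binding gives w := plus(unit, plus(n, unit)).
MGU = { w := plus(unit, plus(n, unit)), x := unit, u := plus(n, unit) }, so u := plus(n, unit).

plus(n, unit)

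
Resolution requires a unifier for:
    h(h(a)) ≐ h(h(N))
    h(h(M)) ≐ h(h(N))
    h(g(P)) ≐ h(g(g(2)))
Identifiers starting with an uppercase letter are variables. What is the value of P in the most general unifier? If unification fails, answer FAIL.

g(2)

Decompose h/1: h(a) ≐ h(N).
Decompose h/1: a ≐ N.
Bind N := a; substituting into the one remaining equation that mentions N gives: h(h(M)) ≐ h(h(a)).
Decompose h/1: h(M) ≐ h(a).
Decompose h/1: M ≐ a.
Bind M := a; no other remaining equation mentions M.
Decompose h/1: g(P) ≐ g(g(2)).
Decompose g/1: P ≐ g(2).
Bind P := g(2).
MGU = { N -> a, M -> a, P -> g(2) }, so P -> g(2).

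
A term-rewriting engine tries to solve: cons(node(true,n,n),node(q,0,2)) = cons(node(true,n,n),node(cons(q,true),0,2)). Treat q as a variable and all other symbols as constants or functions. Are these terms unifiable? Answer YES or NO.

NO

Decompose cons/2: node(true,n,n) = node(true,n,n),  node(q,0,2) = node(cons(q,true),0,2).
Delete trivial equation node(true,n,n) = node(true,n,n).
Decompose node/3: q = cons(q,true),  0 = 0,  2 = 2.
Occurs check fails: q occurs in cons(q,true); the equation q = cons(q,true) has no finite solution.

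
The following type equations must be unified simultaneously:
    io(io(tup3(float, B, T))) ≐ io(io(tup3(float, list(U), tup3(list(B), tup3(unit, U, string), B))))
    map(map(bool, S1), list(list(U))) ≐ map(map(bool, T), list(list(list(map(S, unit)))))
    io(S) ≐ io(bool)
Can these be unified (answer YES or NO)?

YES

Decompose io/1: io(tup3(float, B, T)) ≐ io(tup3(float, list(U), tup3(list(B), tup3(unit, U, string), B))).
Decompose io/1: tup3(float, B, T) ≐ tup3(float, list(U), tup3(list(B), tup3(unit, U, string), B)).
Decompose tup3/3: float ≐ float,  B ≐ list(U),  T ≐ tup3(list(B), tup3(unit, U, string), B).
Delete trivial equation float ≐ float.
Bind B := list(U); substituting into the one remaining equation that mentions B gives: T ≐ tup3(list(list(U)), tup3(unit, U, string), list(U)).
Bind T := tup3(list(list(U)), tup3(unit, U, string), list(U)); substituting into the one remaining equation that mentions T gives: map(map(bool, S1), list(list(U))) ≐ map(map(bool, tup3(list(list(U)), tup3(unit, U, string), list(U))), list(list(list(map(S, unit))))).
Decompose map/2: map(bool, S1) ≐ map(bool, tup3(list(list(U)), tup3(unit, U, string), list(U))),  list(list(U)) ≐ list(list(list(map(S, unit)))).
Decompose map/2: bool ≐ bool,  S1 ≐ tup3(list(list(U)), tup3(unit, U, string), list(U)).
Delete trivial equation bool ≐ bool.
Bind S1 := tup3(list(list(U)), tup3(unit, U, string), list(U)); no other remaining equation mentions S1.
Decompose list/1: list(U) ≐ list(list(map(S, unit))).
Decompose list/1: U ≐ list(map(S, unit)).
Bind U := list(map(S, unit)); no other remaining equation mentions U. Substituting into the earlier bindings gives B := list(list(map(S, unit))), T := tup3(list(list(list(map(S, unit)))), tup3(unit, list(map(S, unit)), string), list(list(map(S, unit)))), S1 := tup3(list(list(list(map(S, unit)))), tup3(unit, list(map(S, unit)), string), list(list(map(S, unit)))).
Decompose io/1: S ≐ bool.
Bind S := bool. Substituting into the earlier bindings gives B := list(list(map(bool, unit))), T := tup3(list(list(list(map(bool, unit)))), tup3(unit, list(map(bool, unit)), string), list(list(map(bool, unit)))), S1 := tup3(list(list(list(map(bool, unit)))), tup3(unit, list(map(bool, unit)), string), list(list(map(bool, unit)))), U := list(map(bool, unit)).
No equations remain and no clash or occurs-check failure arose, so a unifier exists.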